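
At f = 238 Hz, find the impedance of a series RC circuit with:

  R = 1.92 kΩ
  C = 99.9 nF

Step 1 — Angular frequency: ω = 2π·f = 2π·238 = 1495 rad/s.
Step 2 — Component impedances:
  R: Z = R = 1920 Ω
  C: Z = 1/(jωC) = -j/(ω·C) = 0 - j6694 Ω
Step 3 — Series combination: Z_total = R + C = 1920 - j6694 Ω = 6964∠-74.0° Ω.

Z = 1920 - j6694 Ω = 6964∠-74.0° Ω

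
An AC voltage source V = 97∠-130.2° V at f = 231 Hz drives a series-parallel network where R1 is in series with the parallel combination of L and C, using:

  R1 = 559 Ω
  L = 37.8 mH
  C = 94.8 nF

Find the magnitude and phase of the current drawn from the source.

Step 1 — Angular frequency: ω = 2π·f = 2π·231 = 1451 rad/s.
Step 2 — Component impedances:
  R1: Z = R = 559 Ω
  L: Z = jωL = j·1451·0.0378 = 0 + j54.86 Ω
  C: Z = 1/(jωC) = -j/(ω·C) = 0 - j7268 Ω
Step 3 — Parallel branch: L || C = 1/(1/L + 1/C) = 0 + j55.28 Ω.
Step 4 — Series with R1: Z_total = R1 + (L || C) = 559 + j55.28 Ω = 561.7∠5.6° Ω.
Step 5 — Source phasor: V = 97∠-130.2° V = -62.61 - j74.09 V.
Step 6 — Ohm's law: I = V / Z_total = (-62.61 - j74.09) / (559 + j55.28) = -0.1239 - j0.1203 A.
Step 7 — Convert to polar: |I| = 0.1727 A, ∠I = -135.8°.

I = 0.1727∠-135.8° A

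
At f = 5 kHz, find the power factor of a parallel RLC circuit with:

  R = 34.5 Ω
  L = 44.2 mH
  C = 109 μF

Step 1 — Angular frequency: ω = 2π·f = 2π·5000 = 3.142e+04 rad/s.
Step 2 — Component impedances:
  R: Z = R = 34.5 Ω
  L: Z = jωL = j·3.142e+04·0.0442 = 0 + j1389 Ω
  C: Z = 1/(jωC) = -j/(ω·C) = 0 - j0.292 Ω
Step 3 — Parallel combination: 1/Z_total = 1/R + 1/L + 1/C; Z_total = 0.002473 - j0.2921 Ω = 0.2921∠-89.5° Ω.
Step 4 — Power factor: PF = cos(φ) = Re(Z)/|Z| = 0.002473/0.2921 = 0.008466.
Step 5 — Type: Im(Z) = -0.2921 ⇒ leading (phase φ = -89.5°).

PF = 0.008466 (leading, φ = -89.5°)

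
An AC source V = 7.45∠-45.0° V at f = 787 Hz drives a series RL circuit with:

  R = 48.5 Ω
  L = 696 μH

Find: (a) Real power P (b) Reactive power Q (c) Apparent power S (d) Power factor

Step 1 — Angular frequency: ω = 2π·f = 2π·787 = 4945 rad/s.
Step 2 — Component impedances:
  R: Z = R = 48.5 Ω
  L: Z = jωL = j·4945·0.000696 = 0 + j3.442 Ω
Step 3 — Series combination: Z_total = R + L = 48.5 + j3.442 Ω = 48.62∠4.1° Ω.
Step 4 — Source phasor: V = 7.45∠-45.0° V = 5.268 - j5.268 V.
Step 5 — Current: I = V / Z = 0.1004 - j0.1157 A = 0.1532∠-49.1° A.
Step 6 — Complex power: S = V·I* = 1.139 + j0.0808 VA.
Step 7 — Real power: P = Re(S) = 1.139 W.
Step 8 — Reactive power: Q = Im(S) = 0.0808 VAR.
Step 9 — Apparent power: |S| = 1.142 VA.
Step 10 — Power factor: PF = P/|S| = 0.9975 (lagging).

(a) P = 1.139 W  (b) Q = 0.0808 VAR  (c) S = 1.142 VA  (d) PF = 0.9975 (lagging)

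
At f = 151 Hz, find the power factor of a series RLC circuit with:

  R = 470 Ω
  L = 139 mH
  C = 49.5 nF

Step 1 — Angular frequency: ω = 2π·f = 2π·151 = 948.8 rad/s.
Step 2 — Component impedances:
  R: Z = R = 470 Ω
  L: Z = jωL = j·948.8·0.139 = 0 + j131.9 Ω
  C: Z = 1/(jωC) = -j/(ω·C) = 0 - j2.129e+04 Ω
Step 3 — Series combination: Z_total = R + L + C = 470 - j2.116e+04 Ω = 2.117e+04∠-88.7° Ω.
Step 4 — Power factor: PF = cos(φ) = Re(Z)/|Z| = 470/21166 = 0.02221.
Step 5 — Type: Im(Z) = -2.116e+04 ⇒ leading (phase φ = -88.7°).

PF = 0.02221 (leading, φ = -88.7°)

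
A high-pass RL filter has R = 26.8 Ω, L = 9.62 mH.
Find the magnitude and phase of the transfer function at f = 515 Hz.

Step 1 — Angular frequency: ω = 2π·515 = 3236 rad/s.
Step 2 — Transfer function: H(jω) = jωL/(R + jωL).
Step 3 — Numerator jωL = j·31.13; denominator R + jωL = 26.8 + j31.13.
Step 4 — H = 0.5743 + j0.4944.
Step 5 — Magnitude: |H| = 0.7578 (-2.4 dB); phase: φ = 40.7°.

|H| = 0.7578 (-2.4 dB), φ = 40.7°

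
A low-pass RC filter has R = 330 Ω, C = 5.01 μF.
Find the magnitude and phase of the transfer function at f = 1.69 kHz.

Step 1 — Angular frequency: ω = 2π·1690 = 1.062e+04 rad/s.
Step 2 — Transfer function: H(jω) = 1/(1 + jωRC).
Step 3 — Denominator: 1 + jωRC = 1 + j·1.062e+04·330·5.01e-06 = 1 + j17.56.
Step 4 — H = 0.003234 - j0.05678.
Step 5 — Magnitude: |H| = 0.05687 (-24.9 dB); phase: φ = -86.7°.

|H| = 0.05687 (-24.9 dB), φ = -86.7°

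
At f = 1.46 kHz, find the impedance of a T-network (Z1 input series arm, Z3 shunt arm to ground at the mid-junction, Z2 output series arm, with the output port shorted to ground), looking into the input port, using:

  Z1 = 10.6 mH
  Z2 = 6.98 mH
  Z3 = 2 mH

Step 1 — Angular frequency: ω = 2π·f = 2π·1460 = 9173 rad/s.
Step 2 — Component impedances:
  Z1: Z = jωL = j·9173·0.0106 = 0 + j97.24 Ω
  Z2: Z = jωL = j·9173·0.00698 = 0 + j64.03 Ω
  Z3: Z = jωL = j·9173·0.002 = 0 + j18.35 Ω
Step 3 — With the output port shorted to ground, the output series arm Z2 runs from the junction to ground; the shunt arm Z3 also runs from the junction to ground. They appear in parallel: Z3 || Z2 = 0 + j14.26 Ω.
Step 4 — Series with input arm Z1: Z_in = Z1 + (Z3 || Z2) = 0 + j111.5 Ω = 111.5∠90.0° Ω.

Z = 0 + j111.5 Ω = 111.5∠90.0° Ω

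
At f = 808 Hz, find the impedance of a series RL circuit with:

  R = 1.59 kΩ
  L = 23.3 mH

Step 1 — Angular frequency: ω = 2π·f = 2π·808 = 5077 rad/s.
Step 2 — Component impedances:
  R: Z = R = 1590 Ω
  L: Z = jωL = j·5077·0.0233 = 0 + j118.3 Ω
Step 3 — Series combination: Z_total = R + L = 1590 + j118.3 Ω = 1594∠4.3° Ω.

Z = 1590 + j118.3 Ω = 1594∠4.3° Ω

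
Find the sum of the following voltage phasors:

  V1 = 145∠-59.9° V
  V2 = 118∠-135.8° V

Step 1 — Convert each phasor to rectangular form:
  V1 = 145·(cos(-59.9°) + j·sin(-59.9°)) = 72.72 - j125.4 V
  V2 = 118·(cos(-135.8°) + j·sin(-135.8°)) = -84.6 - j82.27 V
Step 2 — Sum components: V_total = -11.88 - j207.7 V.
Step 3 — Convert to polar: |V_total| = 208.1 V, ∠V_total = -93.3°.

V_total = 208.1∠-93.3° V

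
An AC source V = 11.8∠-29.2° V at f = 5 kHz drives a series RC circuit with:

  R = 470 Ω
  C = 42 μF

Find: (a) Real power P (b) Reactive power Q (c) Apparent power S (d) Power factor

Step 1 — Angular frequency: ω = 2π·f = 2π·5000 = 3.142e+04 rad/s.
Step 2 — Component impedances:
  R: Z = R = 470 Ω
  C: Z = 1/(jωC) = -j/(ω·C) = 0 - j0.7579 Ω
Step 3 — Series combination: Z_total = R + C = 470 - j0.7579 Ω = 470∠-0.1° Ω.
Step 4 — Source phasor: V = 11.8∠-29.2° V = 10.3 - j5.757 V.
Step 5 — Current: I = V / Z = 0.02194 - j0.01221 A = 0.02511∠-29.1° A.
Step 6 — Complex power: S = V·I* = 0.2963 - j0.0004777 VA.
Step 7 — Real power: P = Re(S) = 0.2963 W.
Step 8 — Reactive power: Q = Im(S) = -0.0004777 VAR.
Step 9 — Apparent power: |S| = 0.2963 VA.
Step 10 — Power factor: PF = P/|S| = 1 (leading).

(a) P = 0.2963 W  (b) Q = -0.0004777 VAR  (c) S = 0.2963 VA  (d) PF = 1 (leading)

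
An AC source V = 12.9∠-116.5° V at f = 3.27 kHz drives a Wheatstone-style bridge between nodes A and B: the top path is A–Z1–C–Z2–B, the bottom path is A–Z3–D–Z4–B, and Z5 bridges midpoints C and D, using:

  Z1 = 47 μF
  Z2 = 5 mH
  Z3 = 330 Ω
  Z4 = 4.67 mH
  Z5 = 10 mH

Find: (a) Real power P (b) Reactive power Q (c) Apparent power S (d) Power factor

Step 1 — Angular frequency: ω = 2π·f = 2π·3270 = 2.055e+04 rad/s.
Step 2 — Component impedances:
  Z1: Z = 1/(jωC) = -j/(ω·C) = 0 - j1.036 Ω
  Z2: Z = jωL = j·2.055e+04·0.005 = 0 + j102.7 Ω
  Z3: Z = R = 330 Ω
  Z4: Z = jωL = j·2.055e+04·0.00467 = 0 + j95.95 Ω
  Z5: Z = jωL = j·2.055e+04·0.01 = 0 + j205.5 Ω
Step 3 — Bridge requires nodal analysis (the Z5 bridge couples midpoints C and D, so the two paths cannot be reduced to a simple series/parallel combination). Setting node B to ground and injecting 1 A at node A, the 3-node admittance system at A, C, D solves to V_A = Z_AB = 7.274 + j73.38 Ω = 73.74∠84.3° Ω.
Step 4 — Source phasor: V = 12.9∠-116.5° V = -5.756 - j11.54 V.
Step 5 — Current: I = V / Z = -0.1635 + j0.06224 A = 0.1749∠159.2° A.
Step 6 — Complex power: S = V·I* = 0.2226 + j2.246 VA.
Step 7 — Real power: P = Re(S) = 0.2226 W.
Step 8 — Reactive power: Q = Im(S) = 2.246 VAR.
Step 9 — Apparent power: |S| = 2.257 VA.
Step 10 — Power factor: PF = P/|S| = 0.09864 (lagging).

(a) P = 0.2226 W  (b) Q = 2.246 VAR  (c) S = 2.257 VA  (d) PF = 0.09864 (lagging)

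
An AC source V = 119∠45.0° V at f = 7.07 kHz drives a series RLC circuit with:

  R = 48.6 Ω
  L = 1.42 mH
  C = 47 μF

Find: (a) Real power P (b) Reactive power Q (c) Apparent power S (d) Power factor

Step 1 — Angular frequency: ω = 2π·f = 2π·7070 = 4.442e+04 rad/s.
Step 2 — Component impedances:
  R: Z = R = 48.6 Ω
  L: Z = jωL = j·4.442e+04·0.00142 = 0 + j63.08 Ω
  C: Z = 1/(jωC) = -j/(ω·C) = 0 - j0.479 Ω
Step 3 — Series combination: Z_total = R + L + C = 48.6 + j62.6 Ω = 79.25∠52.2° Ω.
Step 4 — Source phasor: V = 119∠45.0° V = 84.15 + j84.15 V.
Step 5 — Current: I = V / Z = 1.49 - j0.1876 A = 1.502∠-7.2° A.
Step 6 — Complex power: S = V·I* = 109.6 + j141.1 VA.
Step 7 — Real power: P = Re(S) = 109.6 W.
Step 8 — Reactive power: Q = Im(S) = 141.1 VAR.
Step 9 — Apparent power: |S| = 178.7 VA.
Step 10 — Power factor: PF = P/|S| = 0.6132 (lagging).

(a) P = 109.6 W  (b) Q = 141.1 VAR  (c) S = 178.7 VA  (d) PF = 0.6132 (lagging)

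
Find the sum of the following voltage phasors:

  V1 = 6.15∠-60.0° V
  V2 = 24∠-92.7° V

Step 1 — Convert each phasor to rectangular form:
  V1 = 6.15·(cos(-60.0°) + j·sin(-60.0°)) = 3.075 - j5.326 V
  V2 = 24·(cos(-92.7°) + j·sin(-92.7°)) = -1.131 - j23.97 V
Step 2 — Sum components: V_total = 1.944 - j29.3 V.
Step 3 — Convert to polar: |V_total| = 29.36 V, ∠V_total = -86.2°.

V_total = 29.36∠-86.2° V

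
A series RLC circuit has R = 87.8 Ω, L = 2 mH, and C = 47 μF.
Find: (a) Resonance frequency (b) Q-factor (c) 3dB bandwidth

Step 1 — Resonance condition Im(Z)=0 gives ω₀ = 1/√(LC).
Step 2 — ω₀ = 1/√(0.002·4.7e-05) = 3262 rad/s.
Step 3 — f₀ = ω₀/(2π) = 519.1 Hz.
Step 4 — Series Q: Q = ω₀L/R = 3262·0.002/87.8 = 0.0743.
Step 5 — 3dB bandwidth: Δω = ω₀/Q = 4.39e+04 rad/s; BW = Δω/(2π) = 6987 Hz.

(a) f₀ = 519.1 Hz  (b) Q = 0.0743  (c) BW = 6987 Hz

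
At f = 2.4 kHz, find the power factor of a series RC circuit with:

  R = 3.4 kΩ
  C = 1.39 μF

Step 1 — Angular frequency: ω = 2π·f = 2π·2400 = 1.508e+04 rad/s.
Step 2 — Component impedances:
  R: Z = R = 3400 Ω
  C: Z = 1/(jωC) = -j/(ω·C) = 0 - j47.71 Ω
Step 3 — Series combination: Z_total = R + C = 3400 - j47.71 Ω = 3400∠-0.8° Ω.
Step 4 — Power factor: PF = cos(φ) = Re(Z)/|Z| = 3400/3400.3 = 0.9999.
Step 5 — Type: Im(Z) = -47.71 ⇒ leading (phase φ = -0.8°).

PF = 0.9999 (leading, φ = -0.8°)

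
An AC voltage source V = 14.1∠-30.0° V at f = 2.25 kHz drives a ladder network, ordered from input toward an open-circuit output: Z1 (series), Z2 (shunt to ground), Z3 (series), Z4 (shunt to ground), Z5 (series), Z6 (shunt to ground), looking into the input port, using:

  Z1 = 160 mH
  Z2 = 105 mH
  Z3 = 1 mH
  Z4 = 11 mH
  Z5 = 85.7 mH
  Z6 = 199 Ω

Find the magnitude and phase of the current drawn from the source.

Step 1 — Angular frequency: ω = 2π·f = 2π·2250 = 1.414e+04 rad/s.
Step 2 — Component impedances:
  Z1: Z = jωL = j·1.414e+04·0.16 = 0 + j2262 Ω
  Z2: Z = jωL = j·1.414e+04·0.105 = 0 + j1484 Ω
  Z3: Z = jωL = j·1.414e+04·0.001 = 0 + j14.14 Ω
  Z4: Z = jωL = j·1.414e+04·0.011 = 0 + j155.5 Ω
  Z5: Z = jωL = j·1.414e+04·0.0857 = 0 + j1212 Ω
  Z6: Z = R = 199 Ω
Step 3 — Ladder network (open output): work backward from the far end, alternating series and parallel combinations. Z_in = 2.074 + j2400 Ω = 2400∠90.0° Ω.
Step 4 — Source phasor: V = 14.1∠-30.0° V = 12.21 - j7.05 V.
Step 5 — Ohm's law: I = V / Z_total = (12.21 - j7.05) / (2.074 + j2400) = -0.002933 - j0.00509 A.
Step 6 — Convert to polar: |I| = 0.005875 A, ∠I = -120.0°.

I = 0.005875∠-120.0° A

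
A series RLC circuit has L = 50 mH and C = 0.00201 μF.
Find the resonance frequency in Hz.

Step 1 — Resonance condition Im(Z)=0 gives ω₀ = 1/√(LC).
Step 2 — ω₀ = 1/√(0.05·2.01e-09) = 9.975e+04 rad/s.
Step 3 — f₀ = ω₀/(2π) = 1.588e+04 Hz.

f₀ = 1.588e+04 Hz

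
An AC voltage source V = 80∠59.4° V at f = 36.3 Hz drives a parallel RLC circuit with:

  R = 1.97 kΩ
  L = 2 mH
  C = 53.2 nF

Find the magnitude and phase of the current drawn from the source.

Step 1 — Angular frequency: ω = 2π·f = 2π·36.3 = 228.1 rad/s.
Step 2 — Component impedances:
  R: Z = R = 1970 Ω
  L: Z = jωL = j·228.1·0.002 = 0 + j0.4562 Ω
  C: Z = 1/(jωC) = -j/(ω·C) = 0 - j8.241e+04 Ω
Step 3 — Parallel combination: 1/Z_total = 1/R + 1/L + 1/C; Z_total = 0.0001056 + j0.4562 Ω = 0.4562∠90.0° Ω.
Step 4 — Source phasor: V = 80∠59.4° V = 40.72 + j68.86 V.
Step 5 — Ohm's law: I = V / Z_total = (40.72 + j68.86) / (0.0001056 + j0.4562) = 151 - j89.24 A.
Step 6 — Convert to polar: |I| = 175.4 A, ∠I = -30.6°.

I = 175.4∠-30.6° A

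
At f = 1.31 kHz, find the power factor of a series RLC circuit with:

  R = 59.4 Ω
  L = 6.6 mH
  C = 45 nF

Step 1 — Angular frequency: ω = 2π·f = 2π·1310 = 8231 rad/s.
Step 2 — Component impedances:
  R: Z = R = 59.4 Ω
  L: Z = jωL = j·8231·0.0066 = 0 + j54.32 Ω
  C: Z = 1/(jωC) = -j/(ω·C) = 0 - j2700 Ω
Step 3 — Series combination: Z_total = R + L + C = 59.4 - j2646 Ω = 2646∠-88.7° Ω.
Step 4 — Power factor: PF = cos(φ) = Re(Z)/|Z| = 59.4/2646 = 0.02245.
Step 5 — Type: Im(Z) = -2646 ⇒ leading (phase φ = -88.7°).

PF = 0.02245 (leading, φ = -88.7°)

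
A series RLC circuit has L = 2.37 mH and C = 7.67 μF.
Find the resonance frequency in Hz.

Step 1 — Resonance condition Im(Z)=0 gives ω₀ = 1/√(LC).
Step 2 — ω₀ = 1/√(0.00237·7.67e-06) = 7417 rad/s.
Step 3 — f₀ = ω₀/(2π) = 1180 Hz.

f₀ = 1180 Hz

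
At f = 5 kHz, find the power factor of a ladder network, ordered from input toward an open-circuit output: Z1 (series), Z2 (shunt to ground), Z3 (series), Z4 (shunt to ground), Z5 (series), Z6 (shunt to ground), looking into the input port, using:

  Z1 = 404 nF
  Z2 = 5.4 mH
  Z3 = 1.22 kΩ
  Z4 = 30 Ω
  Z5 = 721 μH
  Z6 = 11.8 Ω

Step 1 — Angular frequency: ω = 2π·f = 2π·5000 = 3.142e+04 rad/s.
Step 2 — Component impedances:
  Z1: Z = 1/(jωC) = -j/(ω·C) = 0 - j78.79 Ω
  Z2: Z = jωL = j·3.142e+04·0.0054 = 0 + j169.6 Ω
  Z3: Z = R = 1220 Ω
  Z4: Z = R = 30 Ω
  Z5: Z = jωL = j·3.142e+04·0.000721 = 0 + j22.65 Ω
  Z6: Z = R = 11.8 Ω
Step 3 — Ladder network (open output): work backward from the far end, alternating series and parallel combinations. Z_in = 22.85 + j87.55 Ω = 90.48∠75.4° Ω.
Step 4 — Power factor: PF = cos(φ) = Re(Z)/|Z| = 22.855/90.48 = 0.2526.
Step 5 — Type: Im(Z) = 87.55 ⇒ lagging (phase φ = 75.4°).

PF = 0.2526 (lagging, φ = 75.4°)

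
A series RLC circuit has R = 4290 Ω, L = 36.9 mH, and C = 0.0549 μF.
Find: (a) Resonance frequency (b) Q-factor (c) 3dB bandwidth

Step 1 — Resonance condition Im(Z)=0 gives ω₀ = 1/√(LC).
Step 2 — ω₀ = 1/√(0.0369·5.49e-08) = 2.222e+04 rad/s.
Step 3 — f₀ = ω₀/(2π) = 3536 Hz.
Step 4 — Series Q: Q = ω₀L/R = 2.222e+04·0.0369/4290 = 0.1911.
Step 5 — 3dB bandwidth: Δω = ω₀/Q = 1.163e+05 rad/s; BW = Δω/(2π) = 1.85e+04 Hz.

(a) f₀ = 3536 Hz  (b) Q = 0.1911  (c) BW = 1.85e+04 Hz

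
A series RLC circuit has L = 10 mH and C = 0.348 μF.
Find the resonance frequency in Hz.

Step 1 — Resonance condition Im(Z)=0 gives ω₀ = 1/√(LC).
Step 2 — ω₀ = 1/√(0.01·3.48e-07) = 1.695e+04 rad/s.
Step 3 — f₀ = ω₀/(2π) = 2698 Hz.

f₀ = 2698 Hz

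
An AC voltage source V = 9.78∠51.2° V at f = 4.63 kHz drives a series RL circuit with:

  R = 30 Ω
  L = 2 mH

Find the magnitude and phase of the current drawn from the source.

Step 1 — Angular frequency: ω = 2π·f = 2π·4630 = 2.909e+04 rad/s.
Step 2 — Component impedances:
  R: Z = R = 30 Ω
  L: Z = jωL = j·2.909e+04·0.002 = 0 + j58.18 Ω
Step 3 — Series combination: Z_total = R + L = 30 + j58.18 Ω = 65.46∠62.7° Ω.
Step 4 — Source phasor: V = 9.78∠51.2° V = 6.128 + j7.622 V.
Step 5 — Ohm's law: I = V / Z_total = (6.128 + j7.622) / (30 + j58.18) = 0.1464 - j0.02985 A.
Step 6 — Convert to polar: |I| = 0.1494 A, ∠I = -11.5°.

I = 0.1494∠-11.5° A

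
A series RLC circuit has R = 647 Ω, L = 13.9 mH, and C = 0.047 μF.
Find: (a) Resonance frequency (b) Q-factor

Step 1 — Resonance condition Im(Z)=0 gives ω₀ = 1/√(LC).
Step 2 — ω₀ = 1/√(0.0139·4.7e-08) = 3.912e+04 rad/s.
Step 3 — f₀ = ω₀/(2π) = 6227 Hz.
Step 4 — Series Q: Q = ω₀L/R = 3.912e+04·0.0139/647 = 0.8405.

(a) f₀ = 6227 Hz  (b) Q = 0.8405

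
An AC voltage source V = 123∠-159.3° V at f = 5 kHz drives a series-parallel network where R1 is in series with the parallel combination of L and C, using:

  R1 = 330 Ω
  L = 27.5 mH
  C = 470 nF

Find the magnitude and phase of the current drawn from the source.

Step 1 — Angular frequency: ω = 2π·f = 2π·5000 = 3.142e+04 rad/s.
Step 2 — Component impedances:
  R1: Z = R = 330 Ω
  L: Z = jωL = j·3.142e+04·0.0275 = 0 + j863.9 Ω
  C: Z = 1/(jωC) = -j/(ω·C) = 0 - j67.73 Ω
Step 3 — Parallel branch: L || C = 1/(1/L + 1/C) = 0 - j73.49 Ω.
Step 4 — Series with R1: Z_total = R1 + (L || C) = 330 - j73.49 Ω = 338.1∠-12.6° Ω.
Step 5 — Source phasor: V = 123∠-159.3° V = -115.1 - j43.48 V.
Step 6 — Ohm's law: I = V / Z_total = (-115.1 - j43.48) / (330 - j73.49) = -0.3042 - j0.1995 A.
Step 7 — Convert to polar: |I| = 0.3638 A, ∠I = -146.7°.

I = 0.3638∠-146.7° A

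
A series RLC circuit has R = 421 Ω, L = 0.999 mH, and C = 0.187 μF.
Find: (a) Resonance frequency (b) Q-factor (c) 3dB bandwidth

Step 1 — Resonance condition Im(Z)=0 gives ω₀ = 1/√(LC).
Step 2 — ω₀ = 1/√(0.000999·1.87e-07) = 7.316e+04 rad/s.
Step 3 — f₀ = ω₀/(2π) = 1.164e+04 Hz.
Step 4 — Series Q: Q = ω₀L/R = 7.316e+04·0.000999/421 = 0.1736.
Step 5 — 3dB bandwidth: Δω = ω₀/Q = 4.214e+05 rad/s; BW = Δω/(2π) = 6.707e+04 Hz.

(a) f₀ = 1.164e+04 Hz  (b) Q = 0.1736  (c) BW = 6.707e+04 Hz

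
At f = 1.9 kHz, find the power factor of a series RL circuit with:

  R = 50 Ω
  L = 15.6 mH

Step 1 — Angular frequency: ω = 2π·f = 2π·1900 = 1.194e+04 rad/s.
Step 2 — Component impedances:
  R: Z = R = 50 Ω
  L: Z = jωL = j·1.194e+04·0.0156 = 0 + j186.2 Ω
Step 3 — Series combination: Z_total = R + L = 50 + j186.2 Ω = 192.8∠75.0° Ω.
Step 4 — Power factor: PF = cos(φ) = Re(Z)/|Z| = 50/192.8 = 0.2593.
Step 5 — Type: Im(Z) = 186.2 ⇒ lagging (phase φ = 75.0°).

PF = 0.2593 (lagging, φ = 75.0°)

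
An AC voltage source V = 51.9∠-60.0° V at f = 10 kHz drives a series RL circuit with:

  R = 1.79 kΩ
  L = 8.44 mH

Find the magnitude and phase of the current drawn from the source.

Step 1 — Angular frequency: ω = 2π·f = 2π·1e+04 = 6.283e+04 rad/s.
Step 2 — Component impedances:
  R: Z = R = 1790 Ω
  L: Z = jωL = j·6.283e+04·0.00844 = 0 + j530.3 Ω
Step 3 — Series combination: Z_total = R + L = 1790 + j530.3 Ω = 1867∠16.5° Ω.
Step 4 — Source phasor: V = 51.9∠-60.0° V = 25.95 - j44.95 V.
Step 5 — Ohm's law: I = V / Z_total = (25.95 - j44.95) / (1790 + j530.3) = 0.006489 - j0.02703 A.
Step 6 — Convert to polar: |I| = 0.0278 A, ∠I = -76.5°.

I = 0.0278∠-76.5° A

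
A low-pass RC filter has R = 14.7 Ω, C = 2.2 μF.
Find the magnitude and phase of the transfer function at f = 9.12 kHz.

Step 1 — Angular frequency: ω = 2π·9120 = 5.73e+04 rad/s.
Step 2 — Transfer function: H(jω) = 1/(1 + jωRC).
Step 3 — Denominator: 1 + jωRC = 1 + j·5.73e+04·14.7·2.2e-06 = 1 + j1.853.
Step 4 — H = 0.2255 - j0.4179.
Step 5 — Magnitude: |H| = 0.4749 (-6.5 dB); phase: φ = -61.6°.

|H| = 0.4749 (-6.5 dB), φ = -61.6°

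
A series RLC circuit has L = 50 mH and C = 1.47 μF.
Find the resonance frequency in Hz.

Step 1 — Resonance condition Im(Z)=0 gives ω₀ = 1/√(LC).
Step 2 — ω₀ = 1/√(0.05·1.47e-06) = 3689 rad/s.
Step 3 — f₀ = ω₀/(2π) = 587.1 Hz.

f₀ = 587.1 Hz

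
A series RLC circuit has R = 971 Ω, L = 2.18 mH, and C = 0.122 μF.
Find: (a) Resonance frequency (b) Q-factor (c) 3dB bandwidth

Step 1 — Resonance: ω₀ = 1/√(LC) = 1/√(0.00218·1.22e-07) = 6.132e+04 rad/s.
Step 2 — f₀ = ω₀/(2π) = 9759 Hz.
Step 3 — Series Q: Q = ω₀L/R = 6.132e+04·0.00218/971 = 0.1377.
Step 4 — Bandwidth: Δω = ω₀/Q = 4.454e+05 rad/s; BW = Δω/(2π) = 7.089e+04 Hz.

(a) f₀ = 9759 Hz  (b) Q = 0.1377  (c) BW = 7.089e+04 Hz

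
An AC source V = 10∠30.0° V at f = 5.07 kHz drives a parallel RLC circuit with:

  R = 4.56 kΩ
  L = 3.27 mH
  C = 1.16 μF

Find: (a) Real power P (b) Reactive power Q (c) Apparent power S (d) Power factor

Step 1 — Angular frequency: ω = 2π·f = 2π·5070 = 3.186e+04 rad/s.
Step 2 — Component impedances:
  R: Z = R = 4560 Ω
  L: Z = jωL = j·3.186e+04·0.00327 = 0 + j104.2 Ω
  C: Z = 1/(jωC) = -j/(ω·C) = 0 - j27.06 Ω
Step 3 — Parallel combination: 1/Z_total = 1/R + 1/L + 1/C; Z_total = 0.2931 - j36.56 Ω = 36.56∠-89.5° Ω.
Step 4 — Source phasor: V = 10∠30.0° V = 8.66 + j5 V.
Step 5 — Current: I = V / Z = -0.1349 + j0.238 A = 0.2735∠119.5° A.
Step 6 — Complex power: S = V·I* = 0.02193 - j2.735 VA.
Step 7 — Real power: P = Re(S) = 0.02193 W.
Step 8 — Reactive power: Q = Im(S) = -2.735 VAR.
Step 9 — Apparent power: |S| = 2.735 VA.
Step 10 — Power factor: PF = P/|S| = 0.008017 (leading).

(a) P = 0.02193 W  (b) Q = -2.735 VAR  (c) S = 2.735 VA  (d) PF = 0.008017 (leading)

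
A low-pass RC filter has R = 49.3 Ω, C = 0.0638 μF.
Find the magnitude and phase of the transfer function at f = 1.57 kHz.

Step 1 — Angular frequency: ω = 2π·1570 = 9865 rad/s.
Step 2 — Transfer function: H(jω) = 1/(1 + jωRC).
Step 3 — Denominator: 1 + jωRC = 1 + j·9865·49.3·6.38e-08 = 1 + j0.03103.
Step 4 — H = 0.999 - j0.031.
Step 5 — Magnitude: |H| = 0.9995 (-0.0 dB); phase: φ = -1.8°.

|H| = 0.9995 (-0.0 dB), φ = -1.8°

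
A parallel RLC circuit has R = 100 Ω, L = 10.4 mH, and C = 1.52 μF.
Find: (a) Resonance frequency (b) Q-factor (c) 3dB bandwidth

Step 1 — Resonance: ω₀ = 1/√(LC) = 1/√(0.0104·1.52e-06) = 7954 rad/s.
Step 2 — f₀ = ω₀/(2π) = 1266 Hz.
Step 3 — Parallel Q: Q = R/(ω₀L) = 100/(7954·0.0104) = 1.209.
Step 4 — Bandwidth: Δω = ω₀/Q = 6579 rad/s; BW = Δω/(2π) = 1047 Hz.

(a) f₀ = 1266 Hz  (b) Q = 1.209  (c) BW = 1047 Hz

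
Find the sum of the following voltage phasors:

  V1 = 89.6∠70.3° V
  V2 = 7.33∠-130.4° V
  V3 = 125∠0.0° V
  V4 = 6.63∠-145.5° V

Step 1 — Convert each phasor to rectangular form:
  V1 = 89.6·(cos(70.3°) + j·sin(70.3°)) = 30.2 + j84.36 V
  V2 = 7.33·(cos(-130.4°) + j·sin(-130.4°)) = -4.751 - j5.582 V
  V3 = 125·(cos(0.0°) + j·sin(0.0°)) = 125 V
  V4 = 6.63·(cos(-145.5°) + j·sin(-145.5°)) = -5.464 - j3.755 V
Step 2 — Sum components: V_total = 145 + j75.02 V.
Step 3 — Convert to polar: |V_total| = 163.2 V, ∠V_total = 27.4°.

V_total = 163.2∠27.4° V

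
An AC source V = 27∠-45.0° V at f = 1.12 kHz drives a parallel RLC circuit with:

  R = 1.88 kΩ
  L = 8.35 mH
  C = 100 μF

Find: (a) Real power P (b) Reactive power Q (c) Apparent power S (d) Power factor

Step 1 — Angular frequency: ω = 2π·f = 2π·1120 = 7037 rad/s.
Step 2 — Component impedances:
  R: Z = R = 1880 Ω
  L: Z = jωL = j·7037·0.00835 = 0 + j58.76 Ω
  C: Z = 1/(jωC) = -j/(ω·C) = 0 - j1.421 Ω
Step 3 — Parallel combination: 1/Z_total = 1/R + 1/L + 1/C; Z_total = 0.001128 - j1.456 Ω = 1.456∠-90.0° Ω.
Step 4 — Source phasor: V = 27∠-45.0° V = 19.09 - j19.09 V.
Step 5 — Current: I = V / Z = 13.12 + j13.1 A = 18.54∠45.0° A.
Step 6 — Complex power: S = V·I* = 0.3878 - j500.6 VA.
Step 7 — Real power: P = Re(S) = 0.3878 W.
Step 8 — Reactive power: Q = Im(S) = -500.6 VAR.
Step 9 — Apparent power: |S| = 500.6 VA.
Step 10 — Power factor: PF = P/|S| = 0.0007746 (leading).

(a) P = 0.3878 W  (b) Q = -500.6 VAR  (c) S = 500.6 VA  (d) PF = 0.0007746 (leading)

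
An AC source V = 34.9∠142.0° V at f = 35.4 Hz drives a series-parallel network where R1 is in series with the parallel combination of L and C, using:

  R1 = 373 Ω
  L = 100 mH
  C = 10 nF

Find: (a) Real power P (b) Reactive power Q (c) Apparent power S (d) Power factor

Step 1 — Angular frequency: ω = 2π·f = 2π·35.4 = 222.4 rad/s.
Step 2 — Component impedances:
  R1: Z = R = 373 Ω
  L: Z = jωL = j·222.4·0.1 = 0 + j22.24 Ω
  C: Z = 1/(jωC) = -j/(ω·C) = 0 - j4.496e+05 Ω
Step 3 — Parallel branch: L || C = 1/(1/L + 1/C) = 0 + j22.24 Ω.
Step 4 — Series with R1: Z_total = R1 + (L || C) = 373 + j22.24 Ω = 373.7∠3.4° Ω.
Step 5 — Source phasor: V = 34.9∠142.0° V = -27.5 + j21.49 V.
Step 6 — Current: I = V / Z = -0.07005 + j0.06178 A = 0.0934∠138.6° A.
Step 7 — Complex power: S = V·I* = 3.254 + j0.194 VA.
Step 8 — Real power: P = Re(S) = 3.254 W.
Step 9 — Reactive power: Q = Im(S) = 0.194 VAR.
Step 10 — Apparent power: |S| = 3.26 VA.
Step 11 — Power factor: PF = P/|S| = 0.9982 (lagging).

(a) P = 3.254 W  (b) Q = 0.194 VAR  (c) S = 3.26 VA  (d) PF = 0.9982 (lagging)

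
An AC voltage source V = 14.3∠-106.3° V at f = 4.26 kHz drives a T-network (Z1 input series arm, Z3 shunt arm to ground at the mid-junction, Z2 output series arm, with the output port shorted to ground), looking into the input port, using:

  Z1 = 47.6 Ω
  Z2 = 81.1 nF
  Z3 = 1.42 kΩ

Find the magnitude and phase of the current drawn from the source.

Step 1 — Angular frequency: ω = 2π·f = 2π·4260 = 2.677e+04 rad/s.
Step 2 — Component impedances:
  Z1: Z = R = 47.6 Ω
  Z2: Z = 1/(jωC) = -j/(ω·C) = 0 - j460.7 Ω
  Z3: Z = R = 1420 Ω
Step 3 — With the output port shorted to ground, the output series arm Z2 runs from the junction to ground; the shunt arm Z3 also runs from the junction to ground. They appear in parallel: Z3 || Z2 = 135.2 - j416.8 Ω.
Step 4 — Series with input arm Z1: Z_in = Z1 + (Z3 || Z2) = 182.8 - j416.8 Ω = 455.1∠-66.3° Ω.
Step 5 — Source phasor: V = 14.3∠-106.3° V = -4.014 - j13.73 V.
Step 6 — Ohm's law: I = V / Z_total = (-4.014 - j13.73) / (182.8 - j416.8) = 0.02407 - j0.02019 A.
Step 7 — Convert to polar: |I| = 0.03142 A, ∠I = -40.0°.

I = 0.03142∠-40.0° A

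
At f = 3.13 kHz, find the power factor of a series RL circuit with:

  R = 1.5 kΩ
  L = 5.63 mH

Step 1 — Angular frequency: ω = 2π·f = 2π·3130 = 1.967e+04 rad/s.
Step 2 — Component impedances:
  R: Z = R = 1500 Ω
  L: Z = jωL = j·1.967e+04·0.00563 = 0 + j110.7 Ω
Step 3 — Series combination: Z_total = R + L = 1500 + j110.7 Ω = 1504∠4.2° Ω.
Step 4 — Power factor: PF = cos(φ) = Re(Z)/|Z| = 1500/1504 = 0.9973.
Step 5 — Type: Im(Z) = 110.7 ⇒ lagging (phase φ = 4.2°).

PF = 0.9973 (lagging, φ = 4.2°)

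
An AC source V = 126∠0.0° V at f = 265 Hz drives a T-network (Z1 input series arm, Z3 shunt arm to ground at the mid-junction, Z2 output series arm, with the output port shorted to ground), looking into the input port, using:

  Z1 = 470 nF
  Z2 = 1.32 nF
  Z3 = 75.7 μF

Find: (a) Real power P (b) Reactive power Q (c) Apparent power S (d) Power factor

Step 1 — Angular frequency: ω = 2π·f = 2π·265 = 1665 rad/s.
Step 2 — Component impedances:
  Z1: Z = 1/(jωC) = -j/(ω·C) = 0 - j1278 Ω
  Z2: Z = 1/(jωC) = -j/(ω·C) = 0 - j4.55e+05 Ω
  Z3: Z = 1/(jωC) = -j/(ω·C) = 0 - j7.934 Ω
Step 3 — With the output port shorted to ground, the output series arm Z2 runs from the junction to ground; the shunt arm Z3 also runs from the junction to ground. They appear in parallel: Z3 || Z2 = 0 - j7.934 Ω.
Step 4 — Series with input arm Z1: Z_in = Z1 + (Z3 || Z2) = 0 - j1286 Ω = 1286∠-90.0° Ω.
Step 5 — Source phasor: V = 126∠0.0° V = 126 V.
Step 6 — Current: I = V / Z = 0 + j0.098 A = 0.098∠90.0° A.
Step 7 — Complex power: S = V·I* = 0 - j12.35 VA.
Step 8 — Real power: P = Re(S) = 0 W.
Step 9 — Reactive power: Q = Im(S) = -12.35 VAR.
Step 10 — Apparent power: |S| = 12.35 VA.
Step 11 — Power factor: PF = P/|S| = 0 (leading).

(a) P = 0 W  (b) Q = -12.35 VAR  (c) S = 12.35 VA  (d) PF = 0 (leading)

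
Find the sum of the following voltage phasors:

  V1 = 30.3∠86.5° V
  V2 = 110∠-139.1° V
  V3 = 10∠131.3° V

Step 1 — Convert each phasor to rectangular form:
  V1 = 30.3·(cos(86.5°) + j·sin(86.5°)) = 1.85 + j30.24 V
  V2 = 110·(cos(-139.1°) + j·sin(-139.1°)) = -83.14 - j72.02 V
  V3 = 10·(cos(131.3°) + j·sin(131.3°)) = -6.6 + j7.513 V
Step 2 — Sum components: V_total = -87.89 - j34.27 V.
Step 3 — Convert to polar: |V_total| = 94.34 V, ∠V_total = -158.7°.

V_total = 94.34∠-158.7° V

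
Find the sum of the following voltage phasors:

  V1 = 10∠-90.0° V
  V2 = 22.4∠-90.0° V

Step 1 — Convert each phasor to rectangular form:
  V1 = 10·(cos(-90.0°) + j·sin(-90.0°)) = 0 - j10 V
  V2 = 22.4·(cos(-90.0°) + j·sin(-90.0°)) = 0 - j22.4 V
Step 2 — Sum components: V_total = 0 - j32.4 V.
Step 3 — Convert to polar: |V_total| = 32.4 V, ∠V_total = -90.0°.

V_total = 32.4∠-90.0° V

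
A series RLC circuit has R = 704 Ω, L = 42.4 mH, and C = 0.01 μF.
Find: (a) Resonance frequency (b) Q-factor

Step 1 — Resonance condition Im(Z)=0 gives ω₀ = 1/√(LC).
Step 2 — ω₀ = 1/√(0.0424·1e-08) = 4.856e+04 rad/s.
Step 3 — f₀ = ω₀/(2π) = 7729 Hz.
Step 4 — Series Q: Q = ω₀L/R = 4.856e+04·0.0424/704 = 2.925.

(a) f₀ = 7729 Hz  (b) Q = 2.925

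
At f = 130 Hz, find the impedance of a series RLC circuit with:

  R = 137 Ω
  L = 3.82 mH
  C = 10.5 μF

Step 1 — Angular frequency: ω = 2π·f = 2π·130 = 816.8 rad/s.
Step 2 — Component impedances:
  R: Z = R = 137 Ω
  L: Z = jωL = j·816.8·0.00382 = 0 + j3.12 Ω
  C: Z = 1/(jωC) = -j/(ω·C) = 0 - j116.6 Ω
Step 3 — Series combination: Z_total = R + L + C = 137 - j113.5 Ω = 177.9∠-39.6° Ω.

Z = 137 - j113.5 Ω = 177.9∠-39.6° Ω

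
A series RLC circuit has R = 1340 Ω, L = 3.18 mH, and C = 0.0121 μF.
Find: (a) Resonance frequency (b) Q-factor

Step 1 — Resonance condition Im(Z)=0 gives ω₀ = 1/√(LC).
Step 2 — ω₀ = 1/√(0.00318·1.21e-08) = 1.612e+05 rad/s.
Step 3 — f₀ = ω₀/(2π) = 2.566e+04 Hz.
Step 4 — Series Q: Q = ω₀L/R = 1.612e+05·0.00318/1340 = 0.3826.

(a) f₀ = 2.566e+04 Hz  (b) Q = 0.3826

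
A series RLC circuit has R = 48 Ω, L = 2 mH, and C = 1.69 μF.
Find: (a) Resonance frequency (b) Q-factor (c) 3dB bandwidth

Step 1 — Resonance condition Im(Z)=0 gives ω₀ = 1/√(LC).
Step 2 — ω₀ = 1/√(0.002·1.69e-06) = 1.72e+04 rad/s.
Step 3 — f₀ = ω₀/(2π) = 2738 Hz.
Step 4 — Series Q: Q = ω₀L/R = 1.72e+04·0.002/48 = 0.7167.
Step 5 — 3dB bandwidth: Δω = ω₀/Q = 2.4e+04 rad/s; BW = Δω/(2π) = 3820 Hz.

(a) f₀ = 2738 Hz  (b) Q = 0.7167  (c) BW = 3820 Hz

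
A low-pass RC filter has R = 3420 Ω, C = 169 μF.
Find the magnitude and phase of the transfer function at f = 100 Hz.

Step 1 — Angular frequency: ω = 2π·100 = 628.3 rad/s.
Step 2 — Transfer function: H(jω) = 1/(1 + jωRC).
Step 3 — Denominator: 1 + jωRC = 1 + j·628.3·3420·0.000169 = 1 + j363.2.
Step 4 — H = 7.582e-06 - j0.002754.
Step 5 — Magnitude: |H| = 0.002754 (-51.2 dB); phase: φ = -89.8°.

|H| = 0.002754 (-51.2 dB), φ = -89.8°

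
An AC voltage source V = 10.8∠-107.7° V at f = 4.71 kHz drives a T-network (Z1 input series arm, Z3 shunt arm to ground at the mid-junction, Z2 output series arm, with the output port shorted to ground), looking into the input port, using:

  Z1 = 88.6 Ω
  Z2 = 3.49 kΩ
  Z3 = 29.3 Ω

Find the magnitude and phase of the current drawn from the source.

Step 1 — Angular frequency: ω = 2π·f = 2π·4710 = 2.959e+04 rad/s.
Step 2 — Component impedances:
  Z1: Z = R = 88.6 Ω
  Z2: Z = R = 3490 Ω
  Z3: Z = R = 29.3 Ω
Step 3 — With the output port shorted to ground, the output series arm Z2 runs from the junction to ground; the shunt arm Z3 also runs from the junction to ground. They appear in parallel: Z3 || Z2 = 29.06 Ω.
Step 4 — Series with input arm Z1: Z_in = Z1 + (Z3 || Z2) = 117.7 Ω = 117.7∠0.0° Ω.
Step 5 — Source phasor: V = 10.8∠-107.7° V = -3.284 - j10.29 V.
Step 6 — Ohm's law: I = V / Z_total = (-3.284 - j10.29) / (117.7) = -0.02791 - j0.08745 A.
Step 7 — Convert to polar: |I| = 0.09179 A, ∠I = -107.7°.

I = 0.09179∠-107.7° A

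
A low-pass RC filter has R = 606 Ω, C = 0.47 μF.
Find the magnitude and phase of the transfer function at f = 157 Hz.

Step 1 — Angular frequency: ω = 2π·157 = 986.5 rad/s.
Step 2 — Transfer function: H(jω) = 1/(1 + jωRC).
Step 3 — Denominator: 1 + jωRC = 1 + j·986.5·606·4.7e-07 = 1 + j0.281.
Step 4 — H = 0.9268 - j0.2604.
Step 5 — Magnitude: |H| = 0.9627 (-0.3 dB); phase: φ = -15.7°.

|H| = 0.9627 (-0.3 dB), φ = -15.7°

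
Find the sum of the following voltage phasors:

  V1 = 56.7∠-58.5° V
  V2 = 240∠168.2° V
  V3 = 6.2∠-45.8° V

Step 1 — Convert each phasor to rectangular form:
  V1 = 56.7·(cos(-58.5°) + j·sin(-58.5°)) = 29.63 - j48.34 V
  V2 = 240·(cos(168.2°) + j·sin(168.2°)) = -234.9 + j49.08 V
  V3 = 6.2·(cos(-45.8°) + j·sin(-45.8°)) = 4.322 - j4.445 V
Step 2 — Sum components: V_total = -201 - j3.71 V.
Step 3 — Convert to polar: |V_total| = 201 V, ∠V_total = -178.9°.

V_total = 201∠-178.9° V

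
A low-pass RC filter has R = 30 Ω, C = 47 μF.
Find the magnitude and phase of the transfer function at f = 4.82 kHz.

Step 1 — Angular frequency: ω = 2π·4820 = 3.028e+04 rad/s.
Step 2 — Transfer function: H(jω) = 1/(1 + jωRC).
Step 3 — Denominator: 1 + jωRC = 1 + j·3.028e+04·30·4.7e-05 = 1 + j42.7.
Step 4 — H = 0.0005481 - j0.02341.
Step 5 — Magnitude: |H| = 0.02341 (-32.6 dB); phase: φ = -88.7°.

|H| = 0.02341 (-32.6 dB), φ = -88.7°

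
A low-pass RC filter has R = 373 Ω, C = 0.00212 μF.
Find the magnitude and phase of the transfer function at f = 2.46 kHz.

Step 1 — Angular frequency: ω = 2π·2460 = 1.546e+04 rad/s.
Step 2 — Transfer function: H(jω) = 1/(1 + jωRC).
Step 3 — Denominator: 1 + jωRC = 1 + j·1.546e+04·373·2.12e-09 = 1 + j0.01222.
Step 4 — H = 0.9999 - j0.01222.
Step 5 — Magnitude: |H| = 0.9999 (-0.0 dB); phase: φ = -0.7°.

|H| = 0.9999 (-0.0 dB), φ = -0.7°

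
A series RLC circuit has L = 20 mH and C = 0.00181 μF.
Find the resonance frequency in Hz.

Step 1 — Resonance condition Im(Z)=0 gives ω₀ = 1/√(LC).
Step 2 — ω₀ = 1/√(0.02·1.81e-09) = 1.662e+05 rad/s.
Step 3 — f₀ = ω₀/(2π) = 2.645e+04 Hz.

f₀ = 2.645e+04 Hz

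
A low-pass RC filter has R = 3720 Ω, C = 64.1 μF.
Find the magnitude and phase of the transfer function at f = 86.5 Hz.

Step 1 — Angular frequency: ω = 2π·86.5 = 543.5 rad/s.
Step 2 — Transfer function: H(jω) = 1/(1 + jωRC).
Step 3 — Denominator: 1 + jωRC = 1 + j·543.5·3720·6.41e-05 = 1 + j129.6.
Step 4 — H = 5.954e-05 - j0.007716.
Step 5 — Magnitude: |H| = 0.007716 (-42.3 dB); phase: φ = -89.6°.

|H| = 0.007716 (-42.3 dB), φ = -89.6°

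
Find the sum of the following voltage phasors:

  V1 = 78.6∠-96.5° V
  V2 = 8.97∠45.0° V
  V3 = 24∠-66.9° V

Step 1 — Convert each phasor to rectangular form:
  V1 = 78.6·(cos(-96.5°) + j·sin(-96.5°)) = -8.898 - j78.09 V
  V2 = 8.97·(cos(45.0°) + j·sin(45.0°)) = 6.343 + j6.343 V
  V3 = 24·(cos(-66.9°) + j·sin(-66.9°)) = 9.416 - j22.08 V
Step 2 — Sum components: V_total = 6.861 - j93.83 V.
Step 3 — Convert to polar: |V_total| = 94.08 V, ∠V_total = -85.8°.

V_total = 94.08∠-85.8° V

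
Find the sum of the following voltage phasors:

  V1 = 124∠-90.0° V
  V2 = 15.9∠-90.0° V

Step 1 — Convert each phasor to rectangular form:
  V1 = 124·(cos(-90.0°) + j·sin(-90.0°)) = 0 - j124 V
  V2 = 15.9·(cos(-90.0°) + j·sin(-90.0°)) = 0 - j15.9 V
Step 2 — Sum components: V_total = 0 - j139.9 V.
Step 3 — Convert to polar: |V_total| = 139.9 V, ∠V_total = -90.0°.

V_total = 139.9∠-90.0° V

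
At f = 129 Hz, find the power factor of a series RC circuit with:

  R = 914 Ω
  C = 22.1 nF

Step 1 — Angular frequency: ω = 2π·f = 2π·129 = 810.5 rad/s.
Step 2 — Component impedances:
  R: Z = R = 914 Ω
  C: Z = 1/(jωC) = -j/(ω·C) = 0 - j5.583e+04 Ω
Step 3 — Series combination: Z_total = R + C = 914 - j5.583e+04 Ω = 5.583e+04∠-89.1° Ω.
Step 4 — Power factor: PF = cos(φ) = Re(Z)/|Z| = 914/5.583e+04 = 0.01637.
Step 5 — Type: Im(Z) = -5.583e+04 ⇒ leading (phase φ = -89.1°).

PF = 0.01637 (leading, φ = -89.1°)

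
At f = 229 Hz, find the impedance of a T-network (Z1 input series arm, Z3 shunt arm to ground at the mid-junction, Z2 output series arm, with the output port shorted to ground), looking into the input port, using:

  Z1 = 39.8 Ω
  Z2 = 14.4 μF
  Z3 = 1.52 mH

Step 1 — Angular frequency: ω = 2π·f = 2π·229 = 1439 rad/s.
Step 2 — Component impedances:
  Z1: Z = R = 39.8 Ω
  Z2: Z = 1/(jωC) = -j/(ω·C) = 0 - j48.26 Ω
  Z3: Z = jωL = j·1439·0.00152 = 0 + j2.187 Ω
Step 3 — With the output port shorted to ground, the output series arm Z2 runs from the junction to ground; the shunt arm Z3 also runs from the junction to ground. They appear in parallel: Z3 || Z2 = 0 + j2.291 Ω.
Step 4 — Series with input arm Z1: Z_in = Z1 + (Z3 || Z2) = 39.8 + j2.291 Ω = 39.87∠3.3° Ω.

Z = 39.8 + j2.291 Ω = 39.87∠3.3° Ω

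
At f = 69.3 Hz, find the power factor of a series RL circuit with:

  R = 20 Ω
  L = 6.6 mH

Step 1 — Angular frequency: ω = 2π·f = 2π·69.3 = 435.4 rad/s.
Step 2 — Component impedances:
  R: Z = R = 20 Ω
  L: Z = jωL = j·435.4·0.0066 = 0 + j2.874 Ω
Step 3 — Series combination: Z_total = R + L = 20 + j2.874 Ω = 20.21∠8.2° Ω.
Step 4 — Power factor: PF = cos(φ) = Re(Z)/|Z| = 20/20.2054 = 0.9898.
Step 5 — Type: Im(Z) = 2.874 ⇒ lagging (phase φ = 8.2°).

PF = 0.9898 (lagging, φ = 8.2°)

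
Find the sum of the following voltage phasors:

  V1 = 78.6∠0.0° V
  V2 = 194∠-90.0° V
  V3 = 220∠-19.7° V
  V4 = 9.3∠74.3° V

Step 1 — Convert each phasor to rectangular form:
  V1 = 78.6·(cos(0.0°) + j·sin(0.0°)) = 78.6 V
  V2 = 194·(cos(-90.0°) + j·sin(-90.0°)) = 0 - j194 V
  V3 = 220·(cos(-19.7°) + j·sin(-19.7°)) = 207.1 - j74.16 V
  V4 = 9.3·(cos(74.3°) + j·sin(74.3°)) = 2.517 + j8.953 V
Step 2 — Sum components: V_total = 288.2 - j259.2 V.
Step 3 — Convert to polar: |V_total| = 387.6 V, ∠V_total = -42.0°.

V_total = 387.6∠-42.0° V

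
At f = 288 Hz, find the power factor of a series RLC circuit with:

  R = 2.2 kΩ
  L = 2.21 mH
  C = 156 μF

Step 1 — Angular frequency: ω = 2π·f = 2π·288 = 1810 rad/s.
Step 2 — Component impedances:
  R: Z = R = 2200 Ω
  L: Z = jωL = j·1810·0.00221 = 0 + j3.999 Ω
  C: Z = 1/(jωC) = -j/(ω·C) = 0 - j3.542 Ω
Step 3 — Series combination: Z_total = R + L + C = 2200 + j0.4567 Ω = 2200∠0.0° Ω.
Step 4 — Power factor: PF = cos(φ) = Re(Z)/|Z| = 2200/2200 = 1.
Step 5 — Type: Im(Z) = 0.4567 ⇒ lagging (phase φ = 0.0°).

PF = 1 (lagging, φ = 0.0°)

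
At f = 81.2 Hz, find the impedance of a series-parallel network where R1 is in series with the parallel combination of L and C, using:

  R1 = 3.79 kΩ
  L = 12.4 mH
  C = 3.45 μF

Step 1 — Angular frequency: ω = 2π·f = 2π·81.2 = 510.2 rad/s.
Step 2 — Component impedances:
  R1: Z = R = 3790 Ω
  L: Z = jωL = j·510.2·0.0124 = 0 + j6.326 Ω
  C: Z = 1/(jωC) = -j/(ω·C) = 0 - j568.1 Ω
Step 3 — Parallel branch: L || C = 1/(1/L + 1/C) = 0 + j6.398 Ω.
Step 4 — Series with R1: Z_total = R1 + (L || C) = 3790 + j6.398 Ω = 3790∠0.1° Ω.

Z = 3790 + j6.398 Ω = 3790∠0.1° Ω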